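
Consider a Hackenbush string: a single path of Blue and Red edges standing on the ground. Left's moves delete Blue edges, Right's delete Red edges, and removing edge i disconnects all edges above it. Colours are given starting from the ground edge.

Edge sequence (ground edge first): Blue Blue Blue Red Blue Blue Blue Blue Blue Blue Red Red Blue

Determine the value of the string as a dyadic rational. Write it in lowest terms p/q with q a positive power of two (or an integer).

Build v(s[:k]) for k = 1..13, string s = Blue Blue Blue Red Blue Blue Blue Blue Blue Blue Red Red Blue.
step 1: add Blue to get B; options L={ 0 } R={ (no moves) } gives 1
step 2: add Blue to get BB; options L={ 0, 1 } R={ (no moves) } gives 2
step 3: add Blue to get BBB; options L={ 0, 1, 2 } R={ (no moves) } gives 3
step 4: add Red to get BBBR; options L={ 0, 1, 2 } R={ 3 } gives 5/2
step 5: add Blue to get BBBRB; options L={ 0, 1, 2, 5/2 } R={ 3 } gives 11/4
step 6: add Blue to get BBBRBB; options L={ 0, 1, 2, 5/2, 11/4 } R={ 3 } gives 23/8
step 7: add Blue to get BBBRBBB; options L={ 0, 1, 2, 5/2, 11/4, 23/8 } R={ 3 } gives 47/16
step 8: add Blue to get BBBRBBBB; options L={ 0, 1, 2, 5/2, 11/4, 23/8, 47/16 } R={ 3 } gives 95/32
step 9: add Blue to get BBBRBBBBB; options L={ 0, 1, 2, 5/2, 11/4, 23/8, 47/16, 95/32 } R={ 3 } gives 191/64
step 10: add Blue to get BBBRBBBBBB; options L={ 0, 1, 2, 5/2, 11/4, 23/8, 47/16, 95/32, 191/64 } R={ 3 } gives 383/128
step 11: add Red to get BBBRBBBBBBR; options L={ 0, 1, 2, 5/2, 11/4, 23/8, 47/16, 95/32, 191/64 } R={ 383/128, 3 } gives 765/256
step 12: add Red to get BBBRBBBBBBRR; options L={ 0, 1, 2, 5/2, 11/4, 23/8, 47/16, 95/32, 191/64 } R={ 765/256, 383/128, 3 } gives 1529/512
step 13: add Blue to get BBBRBBBBBBRRB; options L={ 0, 1, 2, 5/2, 11/4, 23/8, 47/16, 95/32, 191/64, 1529/512 } R={ 765/256, 383/128, 3 } gives 3059/1024

3059/1024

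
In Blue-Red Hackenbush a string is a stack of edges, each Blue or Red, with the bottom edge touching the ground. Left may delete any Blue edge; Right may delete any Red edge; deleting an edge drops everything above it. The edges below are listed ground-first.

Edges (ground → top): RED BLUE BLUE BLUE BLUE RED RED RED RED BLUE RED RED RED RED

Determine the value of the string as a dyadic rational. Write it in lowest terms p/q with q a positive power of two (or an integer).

-991/8192

Build val(s[:k]) for k = 1..14, string s = RED BLUE BLUE BLUE BLUE RED RED RED RED BLUE RED RED RED RED.
val_1 [R]  L=[none]  R=[0]  so -1
val_2 [RB]  L=[-1]  R=[0]  so -1/2
val_3 [RBB]  L=[-1,-1/2]  R=[0]  so -1/4
val_4 [RBBB]  L=[-1,-1/2,-1/4]  R=[0]  so -1/8
val_5 [RBBBB]  L=[-1,-1/2,-1/4,-1/8]  R=[0]  so -1/16
val_6 [RBBBBR]  L=[-1,-1/2,-1/4,-1/8]  R=[-1/16,0]  so -3/32
val_7 [RBBBBRR]  L=[-1,-1/2,-1/4,-1/8]  R=[-3/32,-1/16,0]  so -7/64
val_8 [RBBBBRRR]  L=[-1,-1/2,-1/4,-1/8]  R=[-7/64,-3/32,-1/16,0]  so -15/128
val_9 [RBBBBRRRR]  L=[-1,-1/2,-1/4,-1/8]  R=[-15/128,-7/64,-3/32,-1/16,0]  so -31/256
val_10 [RBBBBRRRRB]  L=[-1,-1/2,-1/4,-1/8,-31/256]  R=[-15/128,-7/64,-3/32,-1/16,0]  so -61/512
val_11 [RBBBBRRRRBR]  L=[-1,-1/2,-1/4,-1/8,-31/256]  R=[-61/512,-15/128,-7/64,-3/32,-1/16,0]  so -123/1024
val_12 [RBBBBRRRRBRR]  L=[-1,-1/2,-1/4,-1/8,-31/256]  R=[-123/1024,-61/512,-15/128,-7/64,-3/32,-1/16,0]  so -247/2048
val_13 [RBBBBRRRRBRRR]  L=[-1,-1/2,-1/4,-1/8,-31/256]  R=[-247/2048,-123/1024,-61/512,-15/128,-7/64,-3/32,-1/16,0]  so -495/4096
val_14 [RBBBBRRRRBRRRR]  L=[-1,-1/2,-1/4,-1/8,-31/256]  R=[-495/4096,-247/2048,-123/1024,-61/512,-15/128,-7/64,-3/32,-1/16,0]  so -991/8192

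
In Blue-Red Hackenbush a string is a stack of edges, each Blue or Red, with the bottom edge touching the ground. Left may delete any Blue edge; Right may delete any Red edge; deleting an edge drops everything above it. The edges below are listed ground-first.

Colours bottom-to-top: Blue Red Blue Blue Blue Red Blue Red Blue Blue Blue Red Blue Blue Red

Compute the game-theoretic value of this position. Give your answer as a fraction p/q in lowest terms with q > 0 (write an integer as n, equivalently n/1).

15085/16384

Recurse on prefixes of the 15-edge string Blue Red Blue Blue Blue Red Blue Red Blue Blue Blue Red Blue Blue Red:
val_1 [B]  L=[0]  R=[—]  → 1
val_2 [BR]  L=[0]  R=[1]  → 1/2
val_3 [BRB]  L=[0, 1/2]  R=[1]  → 3/4
val_4 [BRBB]  L=[0, 1/2, 3/4]  R=[1]  → 7/8
val_5 [BRBBB]  L=[0, 1/2, 3/4, 7/8]  R=[1]  → 15/16
val_6 [BRBBBR]  L=[0, 1/2, 3/4, 7/8]  R=[15/16, 1]  → 29/32
val_7 [BRBBBRB]  L=[0, 1/2, 3/4, 7/8, 29/32]  R=[15/16, 1]  → 59/64
val_8 [BRBBBRBR]  L=[0, 1/2, 3/4, 7/8, 29/32]  R=[59/64, 15/16, 1]  → 117/128
val_9 [BRBBBRBRB]  L=[0, 1/2, 3/4, 7/8, 29/32, 117/128]  R=[59/64, 15/16, 1]  → 235/256
val_10 [BRBBBRBRBB]  L=[0, 1/2, 3/4, 7/8, 29/32, 117/128, 235/256]  R=[59/64, 15/16, 1]  → 471/512
val_11 [BRBBBRBRBBB]  L=[0, 1/2, 3/4, 7/8, 29/32, 117/128, 235/256, 471/512]  R=[59/64, 15/16, 1]  → 943/1024
val_12 [BRBBBRBRBBBR]  L=[0, 1/2, 3/4, 7/8, 29/32, 117/128, 235/256, 471/512]  R=[943/1024, 59/64, 15/16, 1]  → 1885/2048
val_13 [BRBBBRBRBBBRB]  L=[0, 1/2, 3/4, 7/8, 29/32, 117/128, 235/256, 471/512, 1885/2048]  R=[943/1024, 59/64, 15/16, 1]  → 3771/4096
val_14 [BRBBBRBRBBBRBB]  L=[0, 1/2, 3/4, 7/8, 29/32, 117/128, 235/256, 471/512, 1885/2048, 3771/4096]  R=[943/1024, 59/64, 15/16, 1]  → 7543/8192
val_15 [BRBBBRBRBBBRBBR]  L=[0, 1/2, 3/4, 7/8, 29/32, 117/128, 235/256, 471/512, 1885/2048, 3771/4096]  R=[7543/8192, 943/1024, 59/64, 15/16, 1]  → 15085/16384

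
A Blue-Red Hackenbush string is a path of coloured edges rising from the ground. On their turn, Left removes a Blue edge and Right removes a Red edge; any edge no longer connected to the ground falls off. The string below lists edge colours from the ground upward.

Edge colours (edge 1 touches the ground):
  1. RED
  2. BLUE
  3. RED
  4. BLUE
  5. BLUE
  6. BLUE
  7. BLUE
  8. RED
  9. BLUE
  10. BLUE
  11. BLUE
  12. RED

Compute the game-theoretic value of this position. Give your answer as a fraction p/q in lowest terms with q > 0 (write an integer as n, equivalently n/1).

Build value(s[:k]) for k = 1..12, string s = RED BLUE RED BLUE BLUE BLUE BLUE RED BLUE BLUE BLUE RED.
value(R) = { none | 0 } = -1
value(RB) = { -1 | 0 } = -1/2
value(RBR) = { -1 | -1/2 0 } = -3/4
value(RBRB) = { -1 -3/4 | -1/2 0 } = -5/8
value(RBRBB) = { -1 -3/4 -5/8 | -1/2 0 } = -9/16
value(RBRBBB) = { -1 -3/4 -5/8 -9/16 | -1/2 0 } = -17/32
value(RBRBBBB) = { -1 -3/4 -5/8 -9/16 -17/32 | -1/2 0 } = -33/64
value(RBRBBBBR) = { -1 -3/4 -5/8 -9/16 -17/32 | -33/64 -1/2 0 } = -67/128
value(RBRBBBBRB) = { -1 -3/4 -5/8 -9/16 -17/32 -67/128 | -33/64 -1/2 0 } = -133/256
value(RBRBBBBRBB) = { -1 -3/4 -5/8 -9/16 -17/32 -67/128 -133/256 | -33/64 -1/2 0 } = -265/512
value(RBRBBBBRBBB) = { -1 -3/4 -5/8 -9/16 -17/32 -67/128 -133/256 -265/512 | -33/64 -1/2 0 } = -529/1024
value(RBRBBBBRBBBR) = { -1 -3/4 -5/8 -9/16 -17/32 -67/128 -133/256 -265/512 | -529/1024 -33/64 -1/2 0 } = -1059/2048

-1059/2048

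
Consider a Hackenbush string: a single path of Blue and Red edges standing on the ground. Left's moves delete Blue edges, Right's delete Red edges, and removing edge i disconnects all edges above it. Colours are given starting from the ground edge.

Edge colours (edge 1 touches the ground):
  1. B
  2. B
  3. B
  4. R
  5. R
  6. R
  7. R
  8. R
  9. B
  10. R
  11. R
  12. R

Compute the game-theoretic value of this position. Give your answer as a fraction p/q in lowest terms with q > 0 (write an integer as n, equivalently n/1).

1041/512

B: Left { 0 }, Right {  } -> simplest 1
BB: Left { 0, 1 }, Right {  } -> simplest 2
BBB: Left { 0, 1, 2 }, Right {  } -> simplest 3
BBBR: Left { 0, 1, 2 }, Right { 3 } -> simplest 5/2
BBBRR: Left { 0, 1, 2 }, Right { 5/2, 3 } -> simplest 9/4
BBBRRR: Left { 0, 1, 2 }, Right { 9/4, 5/2, 3 } -> simplest 17/8
BBBRRRR: Left { 0, 1, 2 }, Right { 17/8, 9/4, 5/2, 3 } -> simplest 33/16
BBBRRRRR: Left { 0, 1, 2 }, Right { 33/16, 17/8, 9/4, 5/2, 3 } -> simplest 65/32
BBBRRRRRB: Left { 0, 1, 2, 65/32 }, Right { 33/16, 17/8, 9/4, 5/2, 3 } -> simplest 131/64
BBBRRRRRBR: Left { 0, 1, 2, 65/32 }, Right { 131/64, 33/16, 17/8, 9/4, 5/2, 3 } -> simplest 261/128
BBBRRRRRBRR: Left { 0, 1, 2, 65/32 }, Right { 261/128, 131/64, 33/16, 17/8, 9/4, 5/2, 3 } -> simplest 521/256
BBBRRRRRBRRR: Left { 0, 1, 2, 65/32 }, Right { 521/256, 261/128, 131/64, 33/16, 17/8, 9/4, 5/2, 3 } -> simplest 1041/512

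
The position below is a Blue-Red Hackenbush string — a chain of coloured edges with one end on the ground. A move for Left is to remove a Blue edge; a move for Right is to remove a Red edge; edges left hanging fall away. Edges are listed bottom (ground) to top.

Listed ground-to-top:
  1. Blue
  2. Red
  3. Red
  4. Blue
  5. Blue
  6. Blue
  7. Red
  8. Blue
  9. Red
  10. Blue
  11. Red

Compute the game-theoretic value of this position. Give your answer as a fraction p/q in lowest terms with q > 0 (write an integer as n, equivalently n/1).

val_1 [B]  L=[0]  R=[]  gives 1
val_2 [BR]  L=[0]  R=[1]  gives 1/2
val_3 [BRR]  L=[0]  R=[1/2; 1]  gives 1/4
val_4 [BRRB]  L=[0; 1/4]  R=[1/2; 1]  gives 3/8
val_5 [BRRBB]  L=[0; 1/4; 3/8]  R=[1/2; 1]  gives 7/16
val_6 [BRRBBB]  L=[0; 1/4; 3/8; 7/16]  R=[1/2; 1]  gives 15/32
val_7 [BRRBBBR]  L=[0; 1/4; 3/8; 7/16]  R=[15/32; 1/2; 1]  gives 29/64
val_8 [BRRBBBRB]  L=[0; 1/4; 3/8; 7/16; 29/64]  R=[15/32; 1/2; 1]  gives 59/128
val_9 [BRRBBBRBR]  L=[0; 1/4; 3/8; 7/16; 29/64]  R=[59/128; 15/32; 1/2; 1]  gives 117/256
val_10 [BRRBBBRBRB]  L=[0; 1/4; 3/8; 7/16; 29/64; 117/256]  R=[59/128; 15/32; 1/2; 1]  gives 235/512
val_11 [BRRBBBRBRBR]  L=[0; 1/4; 3/8; 7/16; 29/64; 117/256]  R=[235/512; 59/128; 15/32; 1/2; 1]  gives 469/1024

469/1024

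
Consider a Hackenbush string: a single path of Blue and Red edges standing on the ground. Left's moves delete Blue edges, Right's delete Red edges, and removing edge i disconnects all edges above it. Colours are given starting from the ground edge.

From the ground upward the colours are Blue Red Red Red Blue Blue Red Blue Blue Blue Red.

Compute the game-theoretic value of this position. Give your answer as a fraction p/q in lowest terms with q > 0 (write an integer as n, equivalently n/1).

Recurse on prefixes of the 11-edge string Blue Red Red Red Blue Blue Red Blue Blue Blue Red:
g(B) = { 0 | — } — 1
g(BR) = { 0 | 1 } — 1/2
g(BRR) = { 0 | 1/2, 1 } — 1/4
g(BRRR) = { 0 | 1/4, 1/2, 1 } — 1/8
g(BRRRB) = { 0, 1/8 | 1/4, 1/2, 1 } — 3/16
g(BRRRBB) = { 0, 1/8, 3/16 | 1/4, 1/2, 1 } — 7/32
g(BRRRBBR) = { 0, 1/8, 3/16 | 7/32, 1/4, 1/2, 1 } — 13/64
g(BRRRBBRB) = { 0, 1/8, 3/16, 13/64 | 7/32, 1/4, 1/2, 1 } — 27/128
g(BRRRBBRBB) = { 0, 1/8, 3/16, 13/64, 27/128 | 7/32, 1/4, 1/2, 1 } — 55/256
g(BRRRBBRBBB) = { 0, 1/8, 3/16, 13/64, 27/128, 55/256 | 7/32, 1/4, 1/2, 1 } — 111/512
g(BRRRBBRBBBR) = { 0, 1/8, 3/16, 13/64, 27/128, 55/256 | 111/512, 7/32, 1/4, 1/2, 1 } — 221/1024

221/1024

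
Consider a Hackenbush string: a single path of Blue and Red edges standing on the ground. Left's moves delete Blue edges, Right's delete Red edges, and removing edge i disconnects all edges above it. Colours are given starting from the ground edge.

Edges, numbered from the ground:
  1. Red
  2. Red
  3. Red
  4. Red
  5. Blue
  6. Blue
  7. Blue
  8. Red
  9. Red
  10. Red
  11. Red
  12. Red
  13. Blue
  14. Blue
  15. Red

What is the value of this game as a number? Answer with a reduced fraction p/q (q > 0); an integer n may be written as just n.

Recurse on prefixes of the 15-edge string Red Red Red Red Blue Blue Blue Red Red Red Red Red Blue Blue Red:
R: Left { (no moves) }, Right { 0 } -> simplest -1
RR: Left { (no moves) }, Right { -1, 0 } -> simplest -2
RRR: Left { (no moves) }, Right { -2, -1, 0 } -> simplest -3
RRRR: Left { (no moves) }, Right { -3, -2, -1, 0 } -> simplest -4
RRRRB: Left { -4 }, Right { -3, -2, -1, 0 } -> simplest -7/2
RRRRBB: Left { -4, -7/2 }, Right { -3, -2, -1, 0 } -> simplest -13/4
RRRRBBB: Left { -4, -7/2, -13/4 }, Right { -3, -2, -1, 0 } -> simplest -25/8
RRRRBBBR: Left { -4, -7/2, -13/4 }, Right { -25/8, -3, -2, -1, 0 } -> simplest -51/16
RRRRBBBRR: Left { -4, -7/2, -13/4 }, Right { -51/16, -25/8, -3, -2, -1, 0 } -> simplest -103/32
RRRRBBBRRR: Left { -4, -7/2, -13/4 }, Right { -103/32, -51/16, -25/8, -3, -2, -1, 0 } -> simplest -207/64
RRRRBBBRRRR: Left { -4, -7/2, -13/4 }, Right { -207/64, -103/32, -51/16, -25/8, -3, -2, -1, 0 } -> simplest -415/128
RRRRBBBRRRRR: Left { -4, -7/2, -13/4 }, Right { -415/128, -207/64, -103/32, -51/16, -25/8, -3, -2, -1, 0 } -> simplest -831/256
RRRRBBBRRRRRB: Left { -4, -7/2, -13/4, -831/256 }, Right { -415/128, -207/64, -103/32, -51/16, -25/8, -3, -2, -1, 0 } -> simplest -1661/512
RRRRBBBRRRRRBB: Left { -4, -7/2, -13/4, -831/256, -1661/512 }, Right { -415/128, -207/64, -103/32, -51/16, -25/8, -3, -2, -1, 0 } -> simplest -3321/1024
RRRRBBBRRRRRBBR: Left { -4, -7/2, -13/4, -831/256, -1661/512 }, Right { -3321/1024, -415/128, -207/64, -103/32, -51/16, -25/8, -3, -2, -1, 0 } -> simplest -6643/2048

-6643/2048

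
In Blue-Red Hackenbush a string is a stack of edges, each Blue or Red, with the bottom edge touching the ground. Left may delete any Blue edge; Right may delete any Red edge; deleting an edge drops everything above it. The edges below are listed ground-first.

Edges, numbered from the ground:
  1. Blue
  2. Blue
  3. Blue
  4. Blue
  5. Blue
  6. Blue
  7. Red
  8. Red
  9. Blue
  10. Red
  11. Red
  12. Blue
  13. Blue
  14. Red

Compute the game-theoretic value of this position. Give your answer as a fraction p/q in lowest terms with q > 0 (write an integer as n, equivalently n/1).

1357/256

G_1 [B]  L=[0]  R=[·]  — 1
G_2 [BB]  L=[0,1]  R=[·]  — 2
G_3 [BBB]  L=[0,1,2]  R=[·]  — 3
G_4 [BBBB]  L=[0,1,2,3]  R=[·]  — 4
G_5 [BBBBB]  L=[0,1,2,3,4]  R=[·]  — 5
G_6 [BBBBBB]  L=[0,1,2,3,4,5]  R=[·]  — 6
G_7 [BBBBBBR]  L=[0,1,2,3,4,5]  R=[6]  — 11/2
G_8 [BBBBBBRR]  L=[0,1,2,3,4,5]  R=[11/2,6]  — 21/4
G_9 [BBBBBBRRB]  L=[0,1,2,3,4,5,21/4]  R=[11/2,6]  — 43/8
G_10 [BBBBBBRRBR]  L=[0,1,2,3,4,5,21/4]  R=[43/8,11/2,6]  — 85/16
G_11 [BBBBBBRRBRR]  L=[0,1,2,3,4,5,21/4]  R=[85/16,43/8,11/2,6]  — 169/32
G_12 [BBBBBBRRBRRB]  L=[0,1,2,3,4,5,21/4,169/32]  R=[85/16,43/8,11/2,6]  — 339/64
G_13 [BBBBBBRRBRRBB]  L=[0,1,2,3,4,5,21/4,169/32,339/64]  R=[85/16,43/8,11/2,6]  — 679/128
G_14 [BBBBBBRRBRRBBR]  L=[0,1,2,3,4,5,21/4,169/32,339/64]  R=[679/128,85/16,43/8,11/2,6]  — 1357/256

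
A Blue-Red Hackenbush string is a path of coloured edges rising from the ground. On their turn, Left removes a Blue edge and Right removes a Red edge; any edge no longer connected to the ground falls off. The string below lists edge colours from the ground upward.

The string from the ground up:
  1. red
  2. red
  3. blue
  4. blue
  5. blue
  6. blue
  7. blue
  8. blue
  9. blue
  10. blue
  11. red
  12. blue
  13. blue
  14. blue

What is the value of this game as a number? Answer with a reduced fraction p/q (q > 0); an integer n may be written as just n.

v(r) = {  | 0 } -> -1
v(rr) = {  | -1,0 } -> -2
v(rrb) = { -2 | -1,0 } -> -3/2
v(rrbb) = { -2,-3/2 | -1,0 } -> -5/4
v(rrbbb) = { -2,-3/2,-5/4 | -1,0 } -> -9/8
v(rrbbbb) = { -2,-3/2,-5/4,-9/8 | -1,0 } -> -17/16
v(rrbbbbb) = { -2,-3/2,-5/4,-9/8,-17/16 | -1,0 } -> -33/32
v(rrbbbbbb) = { -2,-3/2,-5/4,-9/8,-17/16,-33/32 | -1,0 } -> -65/64
v(rrbbbbbbb) = { -2,-3/2,-5/4,-9/8,-17/16,-33/32,-65/64 | -1,0 } -> -129/128
v(rrbbbbbbbb) = { -2,-3/2,-5/4,-9/8,-17/16,-33/32,-65/64,-129/128 | -1,0 } -> -257/256
v(rrbbbbbbbbr) = { -2,-3/2,-5/4,-9/8,-17/16,-33/32,-65/64,-129/128 | -257/256,-1,0 } -> -515/512
v(rrbbbbbbbbrb) = { -2,-3/2,-5/4,-9/8,-17/16,-33/32,-65/64,-129/128,-515/512 | -257/256,-1,0 } -> -1029/1024
v(rrbbbbbbbbrbb) = { -2,-3/2,-5/4,-9/8,-17/16,-33/32,-65/64,-129/128,-515/512,-1029/1024 | -257/256,-1,0 } -> -2057/2048
v(rrbbbbbbbbrbbb) = { -2,-3/2,-5/4,-9/8,-17/16,-33/32,-65/64,-129/128,-515/512,-1029/1024,-2057/2048 | -257/256,-1,0 } -> -4113/4096

-4113/4096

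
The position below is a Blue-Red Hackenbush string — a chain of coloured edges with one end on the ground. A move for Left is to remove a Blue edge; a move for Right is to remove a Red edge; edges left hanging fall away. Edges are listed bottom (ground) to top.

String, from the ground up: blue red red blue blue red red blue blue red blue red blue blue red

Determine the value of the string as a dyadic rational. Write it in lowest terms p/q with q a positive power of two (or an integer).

v_1 [b]  L=[0]  R=[—]  ⇒ 1
v_2 [br]  L=[0]  R=[1]  ⇒ 1/2
v_3 [brr]  L=[0]  R=[1/2; 1]  ⇒ 1/4
v_4 [brrb]  L=[0; 1/4]  R=[1/2; 1]  ⇒ 3/8
v_5 [brrbb]  L=[0; 1/4; 3/8]  R=[1/2; 1]  ⇒ 7/16
v_6 [brrbbr]  L=[0; 1/4; 3/8]  R=[7/16; 1/2; 1]  ⇒ 13/32
v_7 [brrbbrr]  L=[0; 1/4; 3/8]  R=[13/32; 7/16; 1/2; 1]  ⇒ 25/64
v_8 [brrbbrrb]  L=[0; 1/4; 3/8; 25/64]  R=[13/32; 7/16; 1/2; 1]  ⇒ 51/128
v_9 [brrbbrrbb]  L=[0; 1/4; 3/8; 25/64; 51/128]  R=[13/32; 7/16; 1/2; 1]  ⇒ 103/256
v_10 [brrbbrrbbr]  L=[0; 1/4; 3/8; 25/64; 51/128]  R=[103/256; 13/32; 7/16; 1/2; 1]  ⇒ 205/512
v_11 [brrbbrrbbrb]  L=[0; 1/4; 3/8; 25/64; 51/128; 205/512]  R=[103/256; 13/32; 7/16; 1/2; 1]  ⇒ 411/1024
v_12 [brrbbrrbbrbr]  L=[0; 1/4; 3/8; 25/64; 51/128; 205/512]  R=[411/1024; 103/256; 13/32; 7/16; 1/2; 1]  ⇒ 821/2048
v_13 [brrbbrrbbrbrb]  L=[0; 1/4; 3/8; 25/64; 51/128; 205/512; 821/2048]  R=[411/1024; 103/256; 13/32; 7/16; 1/2; 1]  ⇒ 1643/4096
v_14 [brrbbrrbbrbrbb]  L=[0; 1/4; 3/8; 25/64; 51/128; 205/512; 821/2048; 1643/4096]  R=[411/1024; 103/256; 13/32; 7/16; 1/2; 1]  ⇒ 3287/8192
v_15 [brrbbrrbbrbrbbr]  L=[0; 1/4; 3/8; 25/64; 51/128; 205/512; 821/2048; 1643/4096]  R=[3287/8192; 411/1024; 103/256; 13/32; 7/16; 1/2; 1]  ⇒ 6573/16384

6573/16384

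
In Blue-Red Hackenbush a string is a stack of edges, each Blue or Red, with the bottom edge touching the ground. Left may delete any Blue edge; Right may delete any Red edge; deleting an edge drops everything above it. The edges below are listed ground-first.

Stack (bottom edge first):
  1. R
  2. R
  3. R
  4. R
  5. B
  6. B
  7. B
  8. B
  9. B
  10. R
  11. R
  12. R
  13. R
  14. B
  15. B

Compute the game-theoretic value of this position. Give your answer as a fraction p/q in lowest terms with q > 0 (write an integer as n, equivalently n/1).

-6265/2048

edge 1 of 15 (R): { ∅ | 0 } → -1
edge 2 of 15 (R): { ∅ | -1; 0 } → -2
edge 3 of 15 (R): { ∅ | -2; -1; 0 } → -3
edge 4 of 15 (R): { ∅ | -3; -2; -1; 0 } → -4
edge 5 of 15 (B): { -4 | -3; -2; -1; 0 } → -7/2
edge 6 of 15 (B): { -4; -7/2 | -3; -2; -1; 0 } → -13/4
edge 7 of 15 (B): { -4; -7/2; -13/4 | -3; -2; -1; 0 } → -25/8
edge 8 of 15 (B): { -4; -7/2; -13/4; -25/8 | -3; -2; -1; 0 } → -49/16
edge 9 of 15 (B): { -4; -7/2; -13/4; -25/8; -49/16 | -3; -2; -1; 0 } → -97/32
edge 10 of 15 (R): { -4; -7/2; -13/4; -25/8; -49/16 | -97/32; -3; -2; -1; 0 } → -195/64
edge 11 of 15 (R): { -4; -7/2; -13/4; -25/8; -49/16 | -195/64; -97/32; -3; -2; -1; 0 } → -391/128
edge 12 of 15 (R): { -4; -7/2; -13/4; -25/8; -49/16 | -391/128; -195/64; -97/32; -3; -2; -1; 0 } → -783/256
edge 13 of 15 (R): { -4; -7/2; -13/4; -25/8; -49/16 | -783/256; -391/128; -195/64; -97/32; -3; -2; -1; 0 } → -1567/512
edge 14 of 15 (B): { -4; -7/2; -13/4; -25/8; -49/16; -1567/512 | -783/256; -391/128; -195/64; -97/32; -3; -2; -1; 0 } → -3133/1024
edge 15 of 15 (B): { -4; -7/2; -13/4; -25/8; -49/16; -1567/512; -3133/1024 | -783/256; -391/128; -195/64; -97/32; -3; -2; -1; 0 } → -6265/2048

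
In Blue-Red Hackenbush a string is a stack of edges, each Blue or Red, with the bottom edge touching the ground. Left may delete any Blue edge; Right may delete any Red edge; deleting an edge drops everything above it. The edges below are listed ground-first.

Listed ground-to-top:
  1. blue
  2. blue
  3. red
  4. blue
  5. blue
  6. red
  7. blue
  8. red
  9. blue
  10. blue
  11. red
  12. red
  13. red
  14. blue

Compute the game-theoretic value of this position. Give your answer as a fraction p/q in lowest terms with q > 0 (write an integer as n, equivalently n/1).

7523/4096

Build v(s[:k]) for k = 1..14, string s = blue blue red blue blue red blue red blue blue red red red blue.
v_1 [b]  L=[0]  R=[none]  → 1
v_2 [bb]  L=[0,1]  R=[none]  → 2
v_3 [bbr]  L=[0,1]  R=[2]  → 3/2
v_4 [bbrb]  L=[0,1,3/2]  R=[2]  → 7/4
v_5 [bbrbb]  L=[0,1,3/2,7/4]  R=[2]  → 15/8
v_6 [bbrbbr]  L=[0,1,3/2,7/4]  R=[15/8,2]  → 29/16
v_7 [bbrbbrb]  L=[0,1,3/2,7/4,29/16]  R=[15/8,2]  → 59/32
v_8 [bbrbbrbr]  L=[0,1,3/2,7/4,29/16]  R=[59/32,15/8,2]  → 117/64
v_9 [bbrbbrbrb]  L=[0,1,3/2,7/4,29/16,117/64]  R=[59/32,15/8,2]  → 235/128
v_10 [bbrbbrbrbb]  L=[0,1,3/2,7/4,29/16,117/64,235/128]  R=[59/32,15/8,2]  → 471/256
v_11 [bbrbbrbrbbr]  L=[0,1,3/2,7/4,29/16,117/64,235/128]  R=[471/256,59/32,15/8,2]  → 941/512
v_12 [bbrbbrbrbbrr]  L=[0,1,3/2,7/4,29/16,117/64,235/128]  R=[941/512,471/256,59/32,15/8,2]  → 1881/1024
v_13 [bbrbbrbrbbrrr]  L=[0,1,3/2,7/4,29/16,117/64,235/128]  R=[1881/1024,941/512,471/256,59/32,15/8,2]  → 3761/2048
v_14 [bbrbbrbrbbrrrb]  L=[0,1,3/2,7/4,29/16,117/64,235/128,3761/2048]  R=[1881/1024,941/512,471/256,59/32,15/8,2]  → 7523/4096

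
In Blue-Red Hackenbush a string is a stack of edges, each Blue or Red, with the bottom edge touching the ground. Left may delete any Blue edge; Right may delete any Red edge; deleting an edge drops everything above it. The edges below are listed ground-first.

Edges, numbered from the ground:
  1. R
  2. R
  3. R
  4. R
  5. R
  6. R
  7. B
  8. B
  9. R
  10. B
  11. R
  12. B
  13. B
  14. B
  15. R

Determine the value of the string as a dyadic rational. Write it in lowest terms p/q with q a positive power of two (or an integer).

Recurse on prefixes of the 15-edge string R R R R R R B B R B R B B B R:
val(R) = { · | 0 } → -1
val(RR) = { · | -1, 0 } → -2
val(RRR) = { · | -2, -1, 0 } → -3
val(RRRR) = { · | -3, -2, -1, 0 } → -4
val(RRRRR) = { · | -4, -3, -2, -1, 0 } → -5
val(RRRRRR) = { · | -5, -4, -3, -2, -1, 0 } → -6
val(RRRRRRB) = { -6 | -5, -4, -3, -2, -1, 0 } → -11/2
val(RRRRRRBB) = { -6, -11/2 | -5, -4, -3, -2, -1, 0 } → -21/4
val(RRRRRRBBR) = { -6, -11/2 | -21/4, -5, -4, -3, -2, -1, 0 } → -43/8
val(RRRRRRBBRB) = { -6, -11/2, -43/8 | -21/4, -5, -4, -3, -2, -1, 0 } → -85/16
val(RRRRRRBBRBR) = { -6, -11/2, -43/8 | -85/16, -21/4, -5, -4, -3, -2, -1, 0 } → -171/32
val(RRRRRRBBRBRB) = { -6, -11/2, -43/8, -171/32 | -85/16, -21/4, -5, -4, -3, -2, -1, 0 } → -341/64
val(RRRRRRBBRBRBB) = { -6, -11/2, -43/8, -171/32, -341/64 | -85/16, -21/4, -5, -4, -3, -2, -1, 0 } → -681/128
val(RRRRRRBBRBRBBB) = { -6, -11/2, -43/8, -171/32, -341/64, -681/128 | -85/16, -21/4, -5, -4, -3, -2, -1, 0 } → -1361/256
val(RRRRRRBBRBRBBBR) = { -6, -11/2, -43/8, -171/32, -341/64, -681/128 | -1361/256, -85/16, -21/4, -5, -4, -3, -2, -1, 0 } → -2723/512

-2723/512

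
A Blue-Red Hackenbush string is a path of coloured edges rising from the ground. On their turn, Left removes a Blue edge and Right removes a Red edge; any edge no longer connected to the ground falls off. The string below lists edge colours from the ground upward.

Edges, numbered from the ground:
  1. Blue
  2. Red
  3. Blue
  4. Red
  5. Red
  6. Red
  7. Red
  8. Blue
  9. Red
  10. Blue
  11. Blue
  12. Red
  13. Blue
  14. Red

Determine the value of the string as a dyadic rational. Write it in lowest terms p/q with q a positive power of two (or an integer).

Prefix values for Blue Red Blue Red Red Red Red Blue Red Blue Blue Red Blue Red via {L|R} + simplicity:
G_1 [B]  L=[0]  R=[none]  gives 1
G_2 [BR]  L=[0]  R=[1]  gives 1/2
G_3 [BRB]  L=[0,1/2]  R=[1]  gives 3/4
G_4 [BRBR]  L=[0,1/2]  R=[3/4,1]  gives 5/8
G_5 [BRBRR]  L=[0,1/2]  R=[5/8,3/4,1]  gives 9/16
G_6 [BRBRRR]  L=[0,1/2]  R=[9/16,5/8,3/4,1]  gives 17/32
G_7 [BRBRRRR]  L=[0,1/2]  R=[17/32,9/16,5/8,3/4,1]  gives 33/64
G_8 [BRBRRRRB]  L=[0,1/2,33/64]  R=[17/32,9/16,5/8,3/4,1]  gives 67/128
G_9 [BRBRRRRBR]  L=[0,1/2,33/64]  R=[67/128,17/32,9/16,5/8,3/4,1]  gives 133/256
G_10 [BRBRRRRBRB]  L=[0,1/2,33/64,133/256]  R=[67/128,17/32,9/16,5/8,3/4,1]  gives 267/512
G_11 [BRBRRRRBRBB]  L=[0,1/2,33/64,133/256,267/512]  R=[67/128,17/32,9/16,5/8,3/4,1]  gives 535/1024
G_12 [BRBRRRRBRBBR]  L=[0,1/2,33/64,133/256,267/512]  R=[535/1024,67/128,17/32,9/16,5/8,3/4,1]  gives 1069/2048
G_13 [BRBRRRRBRBBRB]  L=[0,1/2,33/64,133/256,267/512,1069/2048]  R=[535/1024,67/128,17/32,9/16,5/8,3/4,1]  gives 2139/4096
G_14 [BRBRRRRBRBBRBR]  L=[0,1/2,33/64,133/256,267/512,1069/2048]  R=[2139/4096,535/1024,67/128,17/32,9/16,5/8,3/4,1]  gives 4277/8192

4277/8192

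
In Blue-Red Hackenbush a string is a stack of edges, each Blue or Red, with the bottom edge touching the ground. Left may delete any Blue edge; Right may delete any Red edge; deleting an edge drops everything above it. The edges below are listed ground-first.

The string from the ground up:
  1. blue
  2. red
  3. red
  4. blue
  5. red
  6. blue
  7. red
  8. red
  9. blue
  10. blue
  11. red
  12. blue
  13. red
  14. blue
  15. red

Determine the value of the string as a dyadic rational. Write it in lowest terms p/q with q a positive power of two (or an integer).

5333/16384

edge 1 of 15 (blue): { 0 |  } — 1
edge 2 of 15 (red): { 0 | 1 } — 1/2
edge 3 of 15 (red): { 0 | 1/2; 1 } — 1/4
edge 4 of 15 (blue): { 0; 1/4 | 1/2; 1 } — 3/8
edge 5 of 15 (red): { 0; 1/4 | 3/8; 1/2; 1 } — 5/16
edge 6 of 15 (blue): { 0; 1/4; 5/16 | 3/8; 1/2; 1 } — 11/32
edge 7 of 15 (red): { 0; 1/4; 5/16 | 11/32; 3/8; 1/2; 1 } — 21/64
edge 8 of 15 (red): { 0; 1/4; 5/16 | 21/64; 11/32; 3/8; 1/2; 1 } — 41/128
edge 9 of 15 (blue): { 0; 1/4; 5/16; 41/128 | 21/64; 11/32; 3/8; 1/2; 1 } — 83/256
edge 10 of 15 (blue): { 0; 1/4; 5/16; 41/128; 83/256 | 21/64; 11/32; 3/8; 1/2; 1 } — 167/512
edge 11 of 15 (red): { 0; 1/4; 5/16; 41/128; 83/256 | 167/512; 21/64; 11/32; 3/8; 1/2; 1 } — 333/1024
edge 12 of 15 (blue): { 0; 1/4; 5/16; 41/128; 83/256; 333/1024 | 167/512; 21/64; 11/32; 3/8; 1/2; 1 } — 667/2048
edge 13 of 15 (red): { 0; 1/4; 5/16; 41/128; 83/256; 333/1024 | 667/2048; 167/512; 21/64; 11/32; 3/8; 1/2; 1 } — 1333/4096
edge 14 of 15 (blue): { 0; 1/4; 5/16; 41/128; 83/256; 333/1024; 1333/4096 | 667/2048; 167/512; 21/64; 11/32; 3/8; 1/2; 1 } — 2667/8192
edge 15 of 15 (red): { 0; 1/4; 5/16; 41/128; 83/256; 333/1024; 1333/4096 | 2667/8192; 667/2048; 167/512; 21/64; 11/32; 3/8; 1/2; 1 } — 5333/16384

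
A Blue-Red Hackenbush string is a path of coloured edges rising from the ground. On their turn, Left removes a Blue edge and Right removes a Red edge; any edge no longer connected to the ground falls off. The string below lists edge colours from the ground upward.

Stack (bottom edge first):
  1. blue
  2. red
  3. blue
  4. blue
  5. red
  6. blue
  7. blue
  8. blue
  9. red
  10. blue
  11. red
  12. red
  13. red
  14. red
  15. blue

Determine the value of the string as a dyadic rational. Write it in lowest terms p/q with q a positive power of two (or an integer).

14147/16384

Prefix values for blue red blue blue red blue blue blue red blue red red red red blue via {L|R} + simplicity:
edge 1 of 15 (blue): { 0 | — } so 1
edge 2 of 15 (red): { 0 | 1 } so 1/2
edge 3 of 15 (blue): { 0; 1/2 | 1 } so 3/4
edge 4 of 15 (blue): { 0; 1/2; 3/4 | 1 } so 7/8
edge 5 of 15 (red): { 0; 1/2; 3/4 | 7/8; 1 } so 13/16
edge 6 of 15 (blue): { 0; 1/2; 3/4; 13/16 | 7/8; 1 } so 27/32
edge 7 of 15 (blue): { 0; 1/2; 3/4; 13/16; 27/32 | 7/8; 1 } so 55/64
edge 8 of 15 (blue): { 0; 1/2; 3/4; 13/16; 27/32; 55/64 | 7/8; 1 } so 111/128
edge 9 of 15 (red): { 0; 1/2; 3/4; 13/16; 27/32; 55/64 | 111/128; 7/8; 1 } so 221/256
edge 10 of 15 (blue): { 0; 1/2; 3/4; 13/16; 27/32; 55/64; 221/256 | 111/128; 7/8; 1 } so 443/512
edge 11 of 15 (red): { 0; 1/2; 3/4; 13/16; 27/32; 55/64; 221/256 | 443/512; 111/128; 7/8; 1 } so 885/1024
edge 12 of 15 (red): { 0; 1/2; 3/4; 13/16; 27/32; 55/64; 221/256 | 885/1024; 443/512; 111/128; 7/8; 1 } so 1769/2048
edge 13 of 15 (red): { 0; 1/2; 3/4; 13/16; 27/32; 55/64; 221/256 | 1769/2048; 885/1024; 443/512; 111/128; 7/8; 1 } so 3537/4096
edge 14 of 15 (red): { 0; 1/2; 3/4; 13/16; 27/32; 55/64; 221/256 | 3537/4096; 1769/2048; 885/1024; 443/512; 111/128; 7/8; 1 } so 7073/8192
edge 15 of 15 (blue): { 0; 1/2; 3/4; 13/16; 27/32; 55/64; 221/256; 7073/8192 | 3537/4096; 1769/2048; 885/1024; 443/512; 111/128; 7/8; 1 } so 14147/16384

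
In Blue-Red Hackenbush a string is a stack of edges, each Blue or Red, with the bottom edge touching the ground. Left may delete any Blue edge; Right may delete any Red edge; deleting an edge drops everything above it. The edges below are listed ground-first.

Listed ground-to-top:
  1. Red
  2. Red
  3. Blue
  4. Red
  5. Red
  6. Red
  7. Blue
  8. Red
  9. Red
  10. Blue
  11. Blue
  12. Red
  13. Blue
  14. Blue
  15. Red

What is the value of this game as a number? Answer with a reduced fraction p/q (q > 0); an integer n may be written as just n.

-15763/8192

Build val(s[:k]) for k = 1..15, string s = Red Red Blue Red Red Red Blue Red Red Blue Blue Red Blue Blue Red.
R: Left { none }, Right { 0 } → simplest -1
RR: Left { none }, Right { -1,0 } → simplest -2
RRB: Left { -2 }, Right { -1,0 } → simplest -3/2
RRBR: Left { -2 }, Right { -3/2,-1,0 } → simplest -7/4
RRBRR: Left { -2 }, Right { -7/4,-3/2,-1,0 } → simplest -15/8
RRBRRR: Left { -2 }, Right { -15/8,-7/4,-3/2,-1,0 } → simplest -31/16
RRBRRRB: Left { -2,-31/16 }, Right { -15/8,-7/4,-3/2,-1,0 } → simplest -61/32
RRBRRRBR: Left { -2,-31/16 }, Right { -61/32,-15/8,-7/4,-3/2,-1,0 } → simplest -123/64
RRBRRRBRR: Left { -2,-31/16 }, Right { -123/64,-61/32,-15/8,-7/4,-3/2,-1,0 } → simplest -247/128
RRBRRRBRRB: Left { -2,-31/16,-247/128 }, Right { -123/64,-61/32,-15/8,-7/4,-3/2,-1,0 } → simplest -493/256
RRBRRRBRRBB: Left { -2,-31/16,-247/128,-493/256 }, Right { -123/64,-61/32,-15/8,-7/4,-3/2,-1,0 } → simplest -985/512
RRBRRRBRRBBR: Left { -2,-31/16,-247/128,-493/256 }, Right { -985/512,-123/64,-61/32,-15/8,-7/4,-3/2,-1,0 } → simplest -1971/1024
RRBRRRBRRBBRB: Left { -2,-31/16,-247/128,-493/256,-1971/1024 }, Right { -985/512,-123/64,-61/32,-15/8,-7/4,-3/2,-1,0 } → simplest -3941/2048
RRBRRRBRRBBRBB: Left { -2,-31/16,-247/128,-493/256,-1971/1024,-3941/2048 }, Right { -985/512,-123/64,-61/32,-15/8,-7/4,-3/2,-1,0 } → simplest -7881/4096
RRBRRRBRRBBRBBR: Left { -2,-31/16,-247/128,-493/256,-1971/1024,-3941/2048 }, Right { -7881/4096,-985/512,-123/64,-61/32,-15/8,-7/4,-3/2,-1,0 } → simplest -15763/8192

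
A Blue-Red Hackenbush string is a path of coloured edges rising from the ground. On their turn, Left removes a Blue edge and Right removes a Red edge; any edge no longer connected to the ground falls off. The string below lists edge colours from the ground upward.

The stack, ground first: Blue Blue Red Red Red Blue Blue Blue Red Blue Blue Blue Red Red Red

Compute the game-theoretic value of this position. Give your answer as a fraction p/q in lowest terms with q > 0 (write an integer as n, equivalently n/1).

Recurse on prefixes of the 15-edge string Blue Blue Red Red Red Blue Blue Blue Red Blue Blue Blue Red Red Red:
1 of 15 · B · max L 0 · min R +∞ => 1
2 of 15 · BB · max L 1 · min R +∞ => 2
3 of 15 · BBR · max L 1 · min R 2 => 3/2
4 of 15 · BBRR · max L 1 · min R 3/2 => 5/4
5 of 15 · BBRRR · max L 1 · min R 5/4 => 9/8
6 of 15 · BBRRRB · max L 9/8 · min R 5/4 => 19/16
7 of 15 · BBRRRBB · max L 19/16 · min R 5/4 => 39/32
8 of 15 · BBRRRBBB · max L 39/32 · min R 5/4 => 79/64
9 of 15 · BBRRRBBBR · max L 39/32 · min R 79/64 => 157/128
10 of 15 · BBRRRBBBRB · max L 157/128 · min R 79/64 => 315/256
11 of 15 · BBRRRBBBRBB · max L 315/256 · min R 79/64 => 631/512
12 of 15 · BBRRRBBBRBBB · max L 631/512 · min R 79/64 => 1263/1024
13 of 15 · BBRRRBBBRBBBR · max L 631/512 · min R 1263/1024 => 2525/2048
14 of 15 · BBRRRBBBRBBBRR · max L 631/512 · min R 2525/2048 => 5049/4096
15 of 15 · BBRRRBBBRBBBRRR · max L 631/512 · min R 5049/4096 => 10097/8192

10097/8192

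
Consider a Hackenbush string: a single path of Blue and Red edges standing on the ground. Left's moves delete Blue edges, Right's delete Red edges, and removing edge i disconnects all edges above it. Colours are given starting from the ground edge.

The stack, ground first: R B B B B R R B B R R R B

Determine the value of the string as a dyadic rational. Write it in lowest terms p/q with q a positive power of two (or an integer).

Recurse on prefixes of the 13-edge string R B B B B R R B B R R R B:
1 of 13 · R · max L −∞ · min R 0 ⇒ -1
2 of 13 · RB · max L -1 · min R 0 ⇒ -1/2
3 of 13 · RBB · max L -1/2 · min R 0 ⇒ -1/4
4 of 13 · RBBB · max L -1/4 · min R 0 ⇒ -1/8
5 of 13 · RBBBB · max L -1/8 · min R 0 ⇒ -1/16
6 of 13 · RBBBBR · max L -1/8 · min R -1/16 ⇒ -3/32
7 of 13 · RBBBBRR · max L -1/8 · min R -3/32 ⇒ -7/64
8 of 13 · RBBBBRRB · max L -7/64 · min R -3/32 ⇒ -13/128
9 of 13 · RBBBBRRBB · max L -13/128 · min R -3/32 ⇒ -25/256
10 of 13 · RBBBBRRBBR · max L -13/128 · min R -25/256 ⇒ -51/512
11 of 13 · RBBBBRRBBRR · max L -13/128 · min R -51/512 ⇒ -103/1024
12 of 13 · RBBBBRRBBRRR · max L -13/128 · min R -103/1024 ⇒ -207/2048
13 of 13 · RBBBBRRBBRRRB · max L -207/2048 · min R -103/1024 ⇒ -413/4096

-413/4096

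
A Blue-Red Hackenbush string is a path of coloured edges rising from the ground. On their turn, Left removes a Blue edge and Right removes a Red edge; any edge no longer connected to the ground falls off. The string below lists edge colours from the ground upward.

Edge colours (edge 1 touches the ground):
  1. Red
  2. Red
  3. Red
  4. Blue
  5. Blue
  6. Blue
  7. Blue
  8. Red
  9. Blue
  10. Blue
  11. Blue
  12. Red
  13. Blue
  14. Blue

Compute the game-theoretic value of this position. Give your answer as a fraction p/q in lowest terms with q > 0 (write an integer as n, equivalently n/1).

Build value(s[:k]) for k = 1..14, string s = Red Red Red Blue Blue Blue Blue Red Blue Blue Blue Red Blue Blue.
step 1: add Red to get R; options L={ none } R={ 0 } — -1
step 2: add Red to get RR; options L={ none } R={ -1; 0 } — -2
step 3: add Red to get RRR; options L={ none } R={ -2; -1; 0 } — -3
step 4: add Blue to get RRRB; options L={ -3 } R={ -2; -1; 0 } — -5/2
step 5: add Blue to get RRRBB; options L={ -3; -5/2 } R={ -2; -1; 0 } — -9/4
step 6: add Blue to get RRRBBB; options L={ -3; -5/2; -9/4 } R={ -2; -1; 0 } — -17/8
step 7: add Blue to get RRRBBBB; options L={ -3; -5/2; -9/4; -17/8 } R={ -2; -1; 0 } — -33/16
step 8: add Red to get RRRBBBBR; options L={ -3; -5/2; -9/4; -17/8 } R={ -33/16; -2; -1; 0 } — -67/32
step 9: add Blue to get RRRBBBBRB; options L={ -3; -5/2; -9/4; -17/8; -67/32 } R={ -33/16; -2; -1; 0 } — -133/64
step 10: add Blue to get RRRBBBBRBB; options L={ -3; -5/2; -9/4; -17/8; -67/32; -133/64 } R={ -33/16; -2; -1; 0 } — -265/128
step 11: add Blue to get RRRBBBBRBBB; options L={ -3; -5/2; -9/4; -17/8; -67/32; -133/64; -265/128 } R={ -33/16; -2; -1; 0 } — -529/256
step 12: add Red to get RRRBBBBRBBBR; options L={ -3; -5/2; -9/4; -17/8; -67/32; -133/64; -265/128 } R={ -529/256; -33/16; -2; -1; 0 } — -1059/512
step 13: add Blue to get RRRBBBBRBBBRB; options L={ -3; -5/2; -9/4; -17/8; -67/32; -133/64; -265/128; -1059/512 } R={ -529/256; -33/16; -2; -1; 0 } — -2117/1024
step 14: add Blue to get RRRBBBBRBBBRBB; options L={ -3; -5/2; -9/4; -17/8; -67/32; -133/64; -265/128; -1059/512; -2117/1024 } R={ -529/256; -33/16; -2; -1; 0 } — -4233/2048

-4233/2048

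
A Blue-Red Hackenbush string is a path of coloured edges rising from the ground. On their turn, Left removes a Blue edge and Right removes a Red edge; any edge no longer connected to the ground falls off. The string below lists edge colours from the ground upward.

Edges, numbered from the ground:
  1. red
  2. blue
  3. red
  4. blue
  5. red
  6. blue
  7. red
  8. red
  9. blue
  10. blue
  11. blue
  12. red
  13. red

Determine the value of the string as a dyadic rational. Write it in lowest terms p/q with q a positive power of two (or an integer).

Prefix values for red blue red blue red blue red red blue blue blue red red via {L|R} + simplicity:
v(r) = { · | 0 } -> -1
v(rb) = { -1 | 0 } -> -1/2
v(rbr) = { -1 | -1/2; 0 } -> -3/4
v(rbrb) = { -1; -3/4 | -1/2; 0 } -> -5/8
v(rbrbr) = { -1; -3/4 | -5/8; -1/2; 0 } -> -11/16
v(rbrbrb) = { -1; -3/4; -11/16 | -5/8; -1/2; 0 } -> -21/32
v(rbrbrbr) = { -1; -3/4; -11/16 | -21/32; -5/8; -1/2; 0 } -> -43/64
v(rbrbrbrr) = { -1; -3/4; -11/16 | -43/64; -21/32; -5/8; -1/2; 0 } -> -87/128
v(rbrbrbrrb) = { -1; -3/4; -11/16; -87/128 | -43/64; -21/32; -5/8; -1/2; 0 } -> -173/256
v(rbrbrbrrbb) = { -1; -3/4; -11/16; -87/128; -173/256 | -43/64; -21/32; -5/8; -1/2; 0 } -> -345/512
v(rbrbrbrrbbb) = { -1; -3/4; -11/16; -87/128; -173/256; -345/512 | -43/64; -21/32; -5/8; -1/2; 0 } -> -689/1024
v(rbrbrbrrbbbr) = { -1; -3/4; -11/16; -87/128; -173/256; -345/512 | -689/1024; -43/64; -21/32; -5/8; -1/2; 0 } -> -1379/2048
v(rbrbrbrrbbbrr) = { -1; -3/4; -11/16; -87/128; -173/256; -345/512 | -1379/2048; -689/1024; -43/64; -21/32; -5/8; -1/2; 0 } -> -2759/4096

-2759/4096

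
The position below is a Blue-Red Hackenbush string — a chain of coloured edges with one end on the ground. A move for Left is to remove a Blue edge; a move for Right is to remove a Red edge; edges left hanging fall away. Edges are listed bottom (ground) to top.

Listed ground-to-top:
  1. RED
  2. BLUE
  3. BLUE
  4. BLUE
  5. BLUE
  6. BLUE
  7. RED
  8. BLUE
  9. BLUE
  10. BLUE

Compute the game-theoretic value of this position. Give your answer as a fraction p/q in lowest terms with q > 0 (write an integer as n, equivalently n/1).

-17/512

edge 1 of 10 (RED): { · | 0 } ⇒ -1
edge 2 of 10 (BLUE): { -1 | 0 } ⇒ -1/2
edge 3 of 10 (BLUE): { -1 -1/2 | 0 } ⇒ -1/4
edge 4 of 10 (BLUE): { -1 -1/2 -1/4 | 0 } ⇒ -1/8
edge 5 of 10 (BLUE): { -1 -1/2 -1/4 -1/8 | 0 } ⇒ -1/16
edge 6 of 10 (BLUE): { -1 -1/2 -1/4 -1/8 -1/16 | 0 } ⇒ -1/32
edge 7 of 10 (RED): { -1 -1/2 -1/4 -1/8 -1/16 | -1/32 0 } ⇒ -3/64
edge 8 of 10 (BLUE): { -1 -1/2 -1/4 -1/8 -1/16 -3/64 | -1/32 0 } ⇒ -5/128
edge 9 of 10 (BLUE): { -1 -1/2 -1/4 -1/8 -1/16 -3/64 -5/128 | -1/32 0 } ⇒ -9/256
edge 10 of 10 (BLUE): { -1 -1/2 -1/4 -1/8 -1/16 -3/64 -5/128 -9/256 | -1/32 0 } ⇒ -17/512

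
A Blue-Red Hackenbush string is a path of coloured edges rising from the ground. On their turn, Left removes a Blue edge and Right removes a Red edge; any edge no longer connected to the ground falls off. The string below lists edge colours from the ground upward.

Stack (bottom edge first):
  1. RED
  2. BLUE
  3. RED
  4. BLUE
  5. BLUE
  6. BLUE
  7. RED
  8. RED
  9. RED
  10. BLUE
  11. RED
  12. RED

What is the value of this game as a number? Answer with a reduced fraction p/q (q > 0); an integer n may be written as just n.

-1143/2048

Build value(s[:k]) for k = 1..12, string s = RED BLUE RED BLUE BLUE BLUE RED RED RED BLUE RED RED.
step 1: add RED to get R; options L={ (no moves) } R={ 0 } = -1
step 2: add BLUE to get RB; options L={ -1 } R={ 0 } = -1/2
step 3: add RED to get RBR; options L={ -1 } R={ -1/2, 0 } = -3/4
step 4: add BLUE to get RBRB; options L={ -1, -3/4 } R={ -1/2, 0 } = -5/8
step 5: add BLUE to get RBRBB; options L={ -1, -3/4, -5/8 } R={ -1/2, 0 } = -9/16
step 6: add BLUE to get RBRBBB; options L={ -1, -3/4, -5/8, -9/16 } R={ -1/2, 0 } = -17/32
step 7: add RED to get RBRBBBR; options L={ -1, -3/4, -5/8, -9/16 } R={ -17/32, -1/2, 0 } = -35/64
step 8: add RED to get RBRBBBRR; options L={ -1, -3/4, -5/8, -9/16 } R={ -35/64, -17/32, -1/2, 0 } = -71/128
step 9: add RED to get RBRBBBRRR; options L={ -1, -3/4, -5/8, -9/16 } R={ -71/128, -35/64, -17/32, -1/2, 0 } = -143/256
step 10: add BLUE to get RBRBBBRRRB; options L={ -1, -3/4, -5/8, -9/16, -143/256 } R={ -71/128, -35/64, -17/32, -1/2, 0 } = -285/512
step 11: add RED to get RBRBBBRRRBR; options L={ -1, -3/4, -5/8, -9/16, -143/256 } R={ -285/512, -71/128, -35/64, -17/32, -1/2, 0 } = -571/1024
step 12: add RED to get RBRBBBRRRBRR; options L={ -1, -3/4, -5/8, -9/16, -143/256 } R={ -571/1024, -285/512, -71/128, -35/64, -17/32, -1/2, 0 } = -1143/2048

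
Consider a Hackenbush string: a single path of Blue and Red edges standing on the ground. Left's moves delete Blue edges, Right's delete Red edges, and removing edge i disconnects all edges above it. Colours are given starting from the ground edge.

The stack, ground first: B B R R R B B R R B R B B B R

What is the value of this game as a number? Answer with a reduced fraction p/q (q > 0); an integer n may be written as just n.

9821/8192

Build v(s[:k]) for k = 1..15, string s = B B R R R B B R R B R B B B R.
v_1 [B]  L=[0]  R=[(no moves)]  = 1
v_2 [BB]  L=[0,1]  R=[(no moves)]  = 2
v_3 [BBR]  L=[0,1]  R=[2]  = 3/2
v_4 [BBRR]  L=[0,1]  R=[3/2,2]  = 5/4
v_5 [BBRRR]  L=[0,1]  R=[5/4,3/2,2]  = 9/8
v_6 [BBRRRB]  L=[0,1,9/8]  R=[5/4,3/2,2]  = 19/16
v_7 [BBRRRBB]  L=[0,1,9/8,19/16]  R=[5/4,3/2,2]  = 39/32
v_8 [BBRRRBBR]  L=[0,1,9/8,19/16]  R=[39/32,5/4,3/2,2]  = 77/64
v_9 [BBRRRBBRR]  L=[0,1,9/8,19/16]  R=[77/64,39/32,5/4,3/2,2]  = 153/128
v_10 [BBRRRBBRRB]  L=[0,1,9/8,19/16,153/128]  R=[77/64,39/32,5/4,3/2,2]  = 307/256
v_11 [BBRRRBBRRBR]  L=[0,1,9/8,19/16,153/128]  R=[307/256,77/64,39/32,5/4,3/2,2]  = 613/512
v_12 [BBRRRBBRRBRB]  L=[0,1,9/8,19/16,153/128,613/512]  R=[307/256,77/64,39/32,5/4,3/2,2]  = 1227/1024
v_13 [BBRRRBBRRBRBB]  L=[0,1,9/8,19/16,153/128,613/512,1227/1024]  R=[307/256,77/64,39/32,5/4,3/2,2]  = 2455/2048
v_14 [BBRRRBBRRBRBBB]  L=[0,1,9/8,19/16,153/128,613/512,1227/1024,2455/2048]  R=[307/256,77/64,39/32,5/4,3/2,2]  = 4911/4096
v_15 [BBRRRBBRRBRBBBR]  L=[0,1,9/8,19/16,153/128,613/512,1227/1024,2455/2048]  R=[4911/4096,307/256,77/64,39/32,5/4,3/2,2]  = 9821/8192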